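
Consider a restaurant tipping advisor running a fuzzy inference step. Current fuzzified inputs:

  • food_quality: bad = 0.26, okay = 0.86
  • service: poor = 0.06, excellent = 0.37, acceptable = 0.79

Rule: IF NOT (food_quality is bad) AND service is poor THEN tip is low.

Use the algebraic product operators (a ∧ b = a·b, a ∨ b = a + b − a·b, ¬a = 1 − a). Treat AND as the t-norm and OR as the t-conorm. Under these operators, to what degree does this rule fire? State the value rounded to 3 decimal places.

0.044

firing strength: ¬bad=1−0.26=0.74, poor=0.06; AND[a·b] → w = 0.0444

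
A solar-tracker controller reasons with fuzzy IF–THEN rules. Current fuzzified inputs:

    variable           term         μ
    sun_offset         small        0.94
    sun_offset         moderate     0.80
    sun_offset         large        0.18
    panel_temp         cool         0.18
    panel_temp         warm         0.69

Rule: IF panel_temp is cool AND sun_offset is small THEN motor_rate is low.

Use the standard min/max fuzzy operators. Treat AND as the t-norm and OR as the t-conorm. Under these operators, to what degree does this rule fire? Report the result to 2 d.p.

0.18

firing strength: cool=0.18, small=0.94; AND[min(a, b)] → w = 0.18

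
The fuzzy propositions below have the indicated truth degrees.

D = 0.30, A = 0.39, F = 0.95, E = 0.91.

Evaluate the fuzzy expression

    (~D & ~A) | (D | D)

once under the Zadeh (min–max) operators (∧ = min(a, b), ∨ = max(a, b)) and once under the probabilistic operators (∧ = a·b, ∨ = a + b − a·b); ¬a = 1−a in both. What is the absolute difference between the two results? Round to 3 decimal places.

Under Zadeh (min–max):
  ~D = 1 − 0.30 = 0.70
  ~A = 1 − 0.39 = 0.61
  ~D & ~A = min(a, b) on (0.70, 0.61) = 0.61
  D | D = max(a, b) on (0.30, 0.30) = 0.30
  (~D & ~A) | (D | D) = max(a, b) on (0.61, 0.30) = 0.61
  → value = 0.6100
Under probabilistic:
  ~D = 1 − 0.3000 = 0.7000
  ~A = 1 − 0.3900 = 0.6100
  ~D & ~A = a·b on (0.7000, 0.6100) = 0.4270
  D | D = a + b − a·b on (0.3000, 0.3000) = 0.5100
  (~D & ~A) | (D | D) = a + b − a·b on (0.4270, 0.5100) = 0.7192
  → value = 0.7192
|0.6100 − 0.7192| = 0.109

0.109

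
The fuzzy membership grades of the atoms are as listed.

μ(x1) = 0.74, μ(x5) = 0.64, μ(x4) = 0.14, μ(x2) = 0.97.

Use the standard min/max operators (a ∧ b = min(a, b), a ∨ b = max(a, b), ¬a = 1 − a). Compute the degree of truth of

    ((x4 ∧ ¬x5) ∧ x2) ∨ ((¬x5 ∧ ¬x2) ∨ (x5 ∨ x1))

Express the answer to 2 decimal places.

0.74

¬x5 = 1 − 0.64 = 0.36
x4 ∧ ¬x5 = min(a, b) on (0.14, 0.36) = 0.14
(x4 ∧ ¬x5) ∧ x2 = min(a, b) on (0.14, 0.97) = 0.14
¬x5 = 1 − 0.64 = 0.36
¬x2 = 1 − 0.97 = 0.03
¬x5 ∧ ¬x2 = min(a, b) on (0.36, 0.03) = 0.03
x5 ∨ x1 = max(a, b) on (0.64, 0.74) = 0.74
(¬x5 ∧ ¬x2) ∨ (x5 ∨ x1) = max(a, b) on (0.03, 0.74) = 0.74
((x4 ∧ ¬x5) ∧ x2) ∨ ((¬x5 ∧ ¬x2) ∨ (x5 ∨ x1)) = max(a, b) on (0.14, 0.74) = 0.74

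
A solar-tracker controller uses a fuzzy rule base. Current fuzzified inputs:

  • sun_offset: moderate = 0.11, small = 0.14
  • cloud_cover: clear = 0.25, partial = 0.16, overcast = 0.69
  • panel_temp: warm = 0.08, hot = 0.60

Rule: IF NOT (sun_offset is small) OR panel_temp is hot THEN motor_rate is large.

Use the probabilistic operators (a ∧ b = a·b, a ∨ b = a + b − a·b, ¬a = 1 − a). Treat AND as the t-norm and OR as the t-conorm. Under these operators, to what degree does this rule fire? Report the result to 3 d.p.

0.944

firing strength: ¬small=1−0.14=0.86, hot=0.60; OR[a + b − a·b] → w = 0.9440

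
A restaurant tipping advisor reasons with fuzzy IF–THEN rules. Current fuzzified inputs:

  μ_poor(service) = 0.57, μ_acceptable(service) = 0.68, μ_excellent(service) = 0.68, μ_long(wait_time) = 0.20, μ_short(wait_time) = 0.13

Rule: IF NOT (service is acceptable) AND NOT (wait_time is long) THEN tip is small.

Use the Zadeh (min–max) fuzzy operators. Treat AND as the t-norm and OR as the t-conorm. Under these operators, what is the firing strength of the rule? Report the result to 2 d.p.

firing strength: ¬acceptable=1−0.68=0.32, ¬long=1−0.20=0.80; AND[min(a, b)] → w = 0.32

0.32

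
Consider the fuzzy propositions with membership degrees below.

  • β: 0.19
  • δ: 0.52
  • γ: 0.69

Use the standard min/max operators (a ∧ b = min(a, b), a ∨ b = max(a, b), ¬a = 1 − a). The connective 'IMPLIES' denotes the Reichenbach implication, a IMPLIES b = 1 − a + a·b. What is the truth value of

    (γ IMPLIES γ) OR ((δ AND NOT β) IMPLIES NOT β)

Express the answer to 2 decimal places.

0.90

γ IMPLIES γ  [Reichenbach: 1 − a + a·b] with a=0.69, b=0.69 → 0.79
NOT β = 1 − 0.19 = 0.81
δ AND NOT β = min(a, b) on (0.52, 0.81) = 0.52
NOT β = 1 − 0.19 = 0.81
(δ AND NOT β) IMPLIES NOT β  [Reichenbach: 1 − a + a·b] with a=0.52, b=0.81 → 0.90
(γ IMPLIES γ) OR ((δ AND NOT β) IMPLIES NOT β) = max(a, b) on (0.79, 0.90) = 0.90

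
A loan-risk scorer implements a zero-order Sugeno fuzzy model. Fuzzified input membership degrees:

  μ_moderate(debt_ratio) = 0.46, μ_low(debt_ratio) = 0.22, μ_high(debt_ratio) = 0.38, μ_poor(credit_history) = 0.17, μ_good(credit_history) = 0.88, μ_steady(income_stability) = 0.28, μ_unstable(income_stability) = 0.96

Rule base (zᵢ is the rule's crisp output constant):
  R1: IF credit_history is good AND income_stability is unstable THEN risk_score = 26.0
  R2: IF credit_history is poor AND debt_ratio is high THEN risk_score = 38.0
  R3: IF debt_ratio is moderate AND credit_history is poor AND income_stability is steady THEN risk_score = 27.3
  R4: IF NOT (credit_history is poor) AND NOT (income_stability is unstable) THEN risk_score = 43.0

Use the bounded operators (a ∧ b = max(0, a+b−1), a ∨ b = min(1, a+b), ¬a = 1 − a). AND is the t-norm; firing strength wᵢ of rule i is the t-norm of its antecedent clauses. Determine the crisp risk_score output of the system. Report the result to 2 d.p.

26.00

R1 (z=26.0): good=0.88, unstable=0.96; AND[max(0, a+b−1)] → w = 0.84
R2 (z=38.0): poor=0.17, high=0.38; AND[max(0, a+b−1)] → w = 0.00
R3 (z=27.3): moderate=0.46, poor=0.17, steady=0.28; AND[max(0, a+b−1)] → w = 0.00
R4 (z=43.0): ¬poor=1−0.17=0.83, ¬unstable=1−0.96=0.04; AND[max(0, a+b−1)] → w = 0.00
Weighted average = (0.84·26.0 + 0.00·38.0 + 0.00·27.3 + 0.00·43.0) / (0.84 + 0.00 + 0.00 + 0.00)
  = 21.8400 / 0.8400 = 26.00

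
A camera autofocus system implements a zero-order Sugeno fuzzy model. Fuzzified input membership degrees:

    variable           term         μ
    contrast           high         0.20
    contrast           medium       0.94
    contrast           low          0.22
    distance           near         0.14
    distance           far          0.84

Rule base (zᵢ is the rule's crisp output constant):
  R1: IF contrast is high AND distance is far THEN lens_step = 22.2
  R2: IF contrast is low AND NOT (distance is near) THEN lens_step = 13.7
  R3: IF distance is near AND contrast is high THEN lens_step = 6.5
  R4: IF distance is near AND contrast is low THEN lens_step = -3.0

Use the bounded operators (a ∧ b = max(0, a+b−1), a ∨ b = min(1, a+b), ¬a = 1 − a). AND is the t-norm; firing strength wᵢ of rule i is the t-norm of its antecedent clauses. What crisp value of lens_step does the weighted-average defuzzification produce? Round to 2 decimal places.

R1 (z=22.2): high=0.20, far=0.84; AND[max(0, a+b−1)] → w = 0.04
R2 (z=13.7): low=0.22, ¬near=1−0.14=0.86; AND[max(0, a+b−1)] → w = 0.08
R3 (z=6.5): near=0.14, high=0.20; AND[max(0, a+b−1)] → w = 0.00
R4 (z=-3.0): near=0.14, low=0.22; AND[max(0, a+b−1)] → w = 0.00
Weighted average = (0.04·22.2 + 0.08·13.7 + 0.00·6.5 + 0.00·-3.0) / (0.04 + 0.08 + 0.00 + 0.00)
  = 1.9840 / 0.1200 = 16.53

16.53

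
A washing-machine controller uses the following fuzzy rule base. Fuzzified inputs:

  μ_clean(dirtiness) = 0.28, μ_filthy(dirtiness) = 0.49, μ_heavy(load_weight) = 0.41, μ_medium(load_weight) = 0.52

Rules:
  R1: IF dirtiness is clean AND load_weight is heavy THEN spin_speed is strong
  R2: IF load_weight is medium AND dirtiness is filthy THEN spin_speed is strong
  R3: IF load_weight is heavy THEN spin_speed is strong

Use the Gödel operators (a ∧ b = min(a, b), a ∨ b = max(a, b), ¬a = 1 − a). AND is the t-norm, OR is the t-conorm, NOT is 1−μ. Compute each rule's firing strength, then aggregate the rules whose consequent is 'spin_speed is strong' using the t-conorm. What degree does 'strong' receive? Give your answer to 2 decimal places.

0.49

R1: clean=0.28, heavy=0.41; AND[min(a, b)] → w = 0.28
R2: medium=0.52, filthy=0.49; AND[min(a, b)] → w = 0.49
R3: heavy=0.41 → w = 0.41
Rules with consequent 'strong': {R1, R2, R3} → strengths 0.28, 0.49, 0.41
Aggregate via t-conorm [max(a, b)]: 0.49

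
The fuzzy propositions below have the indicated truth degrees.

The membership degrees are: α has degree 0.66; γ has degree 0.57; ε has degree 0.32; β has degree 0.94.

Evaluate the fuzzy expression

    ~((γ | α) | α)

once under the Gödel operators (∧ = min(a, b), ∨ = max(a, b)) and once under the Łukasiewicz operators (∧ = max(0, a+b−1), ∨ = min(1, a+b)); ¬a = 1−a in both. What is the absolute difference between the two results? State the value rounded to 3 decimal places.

0.340

Under Gödel:
  γ | α = max(a, b) on (0.57, 0.66) = 0.66
  (γ | α) | α = max(a, b) on (0.66, 0.66) = 0.66
  ~((γ | α) | α) = 1 − 0.66 = 0.34
  → value = 0.3400
Under Łukasiewicz:
  γ | α = min(1, a+b) on (0.57, 0.66) = 1.00
  (γ | α) | α = min(1, a+b) on (1.00, 0.66) = 1.00
  ~((γ | α) | α) = 1 − 1.00 = 0.00
  → value = 0.0000
|0.3400 − 0.0000| = 0.340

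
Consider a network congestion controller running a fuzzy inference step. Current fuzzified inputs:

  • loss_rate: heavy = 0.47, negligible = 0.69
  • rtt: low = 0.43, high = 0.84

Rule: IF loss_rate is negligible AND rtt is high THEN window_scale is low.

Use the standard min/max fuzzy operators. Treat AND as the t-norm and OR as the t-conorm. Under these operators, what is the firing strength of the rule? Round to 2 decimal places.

0.69

firing strength: negligible=0.69, high=0.84; AND[min(a, b)] → w = 0.69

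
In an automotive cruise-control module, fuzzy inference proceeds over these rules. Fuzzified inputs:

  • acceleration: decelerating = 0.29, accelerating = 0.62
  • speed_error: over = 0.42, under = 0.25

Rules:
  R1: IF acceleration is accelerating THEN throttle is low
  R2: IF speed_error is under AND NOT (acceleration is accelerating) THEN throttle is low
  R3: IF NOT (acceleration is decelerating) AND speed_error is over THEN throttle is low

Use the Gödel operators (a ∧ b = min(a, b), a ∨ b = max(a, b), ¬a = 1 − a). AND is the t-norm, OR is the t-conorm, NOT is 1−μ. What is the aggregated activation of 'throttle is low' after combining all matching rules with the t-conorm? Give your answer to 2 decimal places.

0.62

R1: accelerating=0.62 → w = 0.62
R2: under=0.25, ¬accelerating=1−0.62=0.38; AND[min(a, b)] → w = 0.25
R3: ¬decelerating=1−0.29=0.71, over=0.42; AND[min(a, b)] → w = 0.42
Rules with consequent 'low': {R1, R2, R3} → strengths 0.62, 0.25, 0.42
Aggregate via t-conorm [max(a, b)]: 0.62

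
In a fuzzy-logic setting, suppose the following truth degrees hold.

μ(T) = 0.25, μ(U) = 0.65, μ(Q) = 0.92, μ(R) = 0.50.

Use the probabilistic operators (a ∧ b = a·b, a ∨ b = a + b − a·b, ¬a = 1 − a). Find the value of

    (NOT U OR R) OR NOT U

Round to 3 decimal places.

NOT U = 1 − 0.6500 = 0.3500
NOT U OR R = a + b − a·b on (0.3500, 0.5000) = 0.6750
NOT U = 1 − 0.6500 = 0.3500
(NOT U OR R) OR NOT U = a + b − a·b on (0.6750, 0.3500) = 0.7887

0.789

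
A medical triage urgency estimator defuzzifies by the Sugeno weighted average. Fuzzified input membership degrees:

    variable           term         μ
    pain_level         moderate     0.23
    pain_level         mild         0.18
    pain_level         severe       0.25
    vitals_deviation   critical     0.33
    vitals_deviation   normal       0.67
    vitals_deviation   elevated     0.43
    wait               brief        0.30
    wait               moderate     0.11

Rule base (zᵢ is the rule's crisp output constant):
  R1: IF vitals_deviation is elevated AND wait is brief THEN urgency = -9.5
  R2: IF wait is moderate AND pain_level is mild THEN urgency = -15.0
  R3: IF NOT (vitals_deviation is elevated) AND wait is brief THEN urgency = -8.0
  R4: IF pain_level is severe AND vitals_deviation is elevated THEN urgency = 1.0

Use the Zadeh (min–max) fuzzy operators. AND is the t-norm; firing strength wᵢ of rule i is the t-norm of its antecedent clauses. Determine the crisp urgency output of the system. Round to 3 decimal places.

-6.927

R1 (z=-9.5): elevated=0.43, brief=0.30; AND[min(a, b)] → w = 0.30
R2 (z=-15.0): moderate=0.11, mild=0.18; AND[min(a, b)] → w = 0.11
R3 (z=-8.0): ¬elevated=1−0.43=0.57, brief=0.30; AND[min(a, b)] → w = 0.30
R4 (z=1.0): severe=0.25, elevated=0.43; AND[min(a, b)] → w = 0.25
Weighted average = (0.30·-9.5 + 0.11·-15.0 + 0.30·-8.0 + 0.25·1.0) / (0.30 + 0.11 + 0.30 + 0.25)
  = -6.6500 / 0.9600 = -6.927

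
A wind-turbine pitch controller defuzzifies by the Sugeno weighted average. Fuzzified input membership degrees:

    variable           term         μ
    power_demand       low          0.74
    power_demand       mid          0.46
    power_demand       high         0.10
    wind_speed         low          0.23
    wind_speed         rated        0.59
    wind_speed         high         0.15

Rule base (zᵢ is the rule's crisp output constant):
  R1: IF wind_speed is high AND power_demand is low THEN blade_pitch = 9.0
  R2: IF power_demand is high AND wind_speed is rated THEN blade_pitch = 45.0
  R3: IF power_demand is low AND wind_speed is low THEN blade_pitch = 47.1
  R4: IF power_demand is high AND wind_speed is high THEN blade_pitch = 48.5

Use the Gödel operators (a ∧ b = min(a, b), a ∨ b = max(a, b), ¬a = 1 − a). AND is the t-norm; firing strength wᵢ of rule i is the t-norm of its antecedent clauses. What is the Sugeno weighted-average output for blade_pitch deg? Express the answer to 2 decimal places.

37.13

R1 (z=9.0): high=0.15, low=0.74; AND[min(a, b)] → w = 0.15
R2 (z=45.0): high=0.10, rated=0.59; AND[min(a, b)] → w = 0.10
R3 (z=47.1): low=0.74, low=0.23; AND[min(a, b)] → w = 0.23
R4 (z=48.5): high=0.10, high=0.15; AND[min(a, b)] → w = 0.10
Weighted average = (0.15·9.0 + 0.10·45.0 + 0.23·47.1 + 0.10·48.5) / (0.15 + 0.10 + 0.23 + 0.10)
  = 21.5330 / 0.5800 = 37.13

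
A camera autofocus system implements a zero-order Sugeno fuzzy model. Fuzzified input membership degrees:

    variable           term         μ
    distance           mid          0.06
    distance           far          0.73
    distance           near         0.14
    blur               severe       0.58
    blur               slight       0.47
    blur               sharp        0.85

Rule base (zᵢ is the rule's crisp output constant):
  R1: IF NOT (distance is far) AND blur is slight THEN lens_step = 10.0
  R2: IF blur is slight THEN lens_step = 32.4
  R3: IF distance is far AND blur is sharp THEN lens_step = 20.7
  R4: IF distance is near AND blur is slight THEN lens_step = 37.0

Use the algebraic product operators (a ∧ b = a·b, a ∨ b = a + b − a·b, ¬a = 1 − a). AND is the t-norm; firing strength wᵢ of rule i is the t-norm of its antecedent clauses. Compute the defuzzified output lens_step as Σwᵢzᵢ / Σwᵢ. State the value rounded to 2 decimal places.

R1 (z=10.0): ¬far=1−0.73=0.27, slight=0.47; AND[a·b] → w = 0.1269
R2 (z=32.4): slight=0.47 → w = 0.4700
R3 (z=20.7): far=0.73, sharp=0.85; AND[a·b] → w = 0.6205
R4 (z=37.0): near=0.14, slight=0.47; AND[a·b] → w = 0.0658
Weighted average = (0.1269·10.0 + 0.4700·32.4 + 0.6205·20.7 + 0.0658·37.0) / (0.1269 + 0.4700 + 0.6205 + 0.0658)
  = 31.7759 / 1.2832 = 24.76

24.76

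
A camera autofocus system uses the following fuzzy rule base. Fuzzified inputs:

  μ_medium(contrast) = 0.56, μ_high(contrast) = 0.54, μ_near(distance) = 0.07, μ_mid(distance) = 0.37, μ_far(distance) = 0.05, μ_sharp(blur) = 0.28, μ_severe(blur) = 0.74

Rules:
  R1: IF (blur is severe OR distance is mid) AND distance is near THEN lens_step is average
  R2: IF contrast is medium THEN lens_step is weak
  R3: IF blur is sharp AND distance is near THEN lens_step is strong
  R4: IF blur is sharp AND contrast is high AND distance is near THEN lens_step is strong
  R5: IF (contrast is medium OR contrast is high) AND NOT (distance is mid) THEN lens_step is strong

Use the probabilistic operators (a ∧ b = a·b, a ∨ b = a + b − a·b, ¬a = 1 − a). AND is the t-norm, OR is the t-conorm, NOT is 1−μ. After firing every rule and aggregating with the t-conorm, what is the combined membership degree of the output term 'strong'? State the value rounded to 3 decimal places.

R1: (severe=0.74 OR mid=0.37) = 0.8362; AND[a·b] with near=0.07 → w = 0.0585
R2: medium=0.56 → w = 0.5600
R3: sharp=0.28, near=0.07; AND[a·b] → w = 0.0196
R4: sharp=0.28, high=0.54, near=0.07; AND[a·b] → w = 0.0106
R5: (medium=0.56 OR high=0.54) = 0.7976; AND[a·b] with ¬mid=1−0.37=0.63 → w = 0.5025
Rules with consequent 'strong': {R3, R4, R5} → strengths 0.0196, 0.0106, 0.5025
Aggregate via t-conorm [a + b − a·b]: 0.5174

0.517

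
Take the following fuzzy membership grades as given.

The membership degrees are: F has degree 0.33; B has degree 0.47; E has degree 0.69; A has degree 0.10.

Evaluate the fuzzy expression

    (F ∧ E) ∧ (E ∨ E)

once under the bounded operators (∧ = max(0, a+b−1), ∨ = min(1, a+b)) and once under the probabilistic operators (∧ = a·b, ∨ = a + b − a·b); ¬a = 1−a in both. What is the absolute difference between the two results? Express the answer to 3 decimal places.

Under bounded:
  F ∧ E = max(0, a+b−1) on (0.33, 0.69) = 0.02
  E ∨ E = min(1, a+b) on (0.69, 0.69) = 1.00
  (F ∧ E) ∧ (E ∨ E) = max(0, a+b−1) on (0.02, 1.00) = 0.02
  → value = 0.0200
Under probabilistic:
  F ∧ E = a·b on (0.3300, 0.6900) = 0.2277
  E ∨ E = a + b − a·b on (0.6900, 0.6900) = 0.9039
  (F ∧ E) ∧ (E ∨ E) = a·b on (0.2277, 0.9039) = 0.2058
  → value = 0.2058
|0.0200 − 0.2058| = 0.186

0.186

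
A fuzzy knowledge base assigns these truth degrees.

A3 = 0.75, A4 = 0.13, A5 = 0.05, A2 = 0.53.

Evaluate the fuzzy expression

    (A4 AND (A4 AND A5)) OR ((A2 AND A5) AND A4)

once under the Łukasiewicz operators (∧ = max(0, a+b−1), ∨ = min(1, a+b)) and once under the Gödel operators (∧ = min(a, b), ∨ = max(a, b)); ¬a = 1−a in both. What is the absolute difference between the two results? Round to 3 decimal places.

Under Łukasiewicz:
  A4 AND A5 = max(0, a+b−1) on (0.13, 0.05) = 0.00
  A4 AND (A4 AND A5) = max(0, a+b−1) on (0.13, 0.00) = 0.00
  A2 AND A5 = max(0, a+b−1) on (0.53, 0.05) = 0.00
  (A2 AND A5) AND A4 = max(0, a+b−1) on (0.00, 0.13) = 0.00
  (A4 AND (A4 AND A5)) OR ((A2 AND A5) AND A4) = min(1, a+b) on (0.00, 0.00) = 0.00
  → value = 0.0000
Under Gödel:
  A4 AND A5 = min(a, b) on (0.13, 0.05) = 0.05
  A4 AND (A4 AND A5) = min(a, b) on (0.13, 0.05) = 0.05
  A2 AND A5 = min(a, b) on (0.53, 0.05) = 0.05
  (A2 AND A5) AND A4 = min(a, b) on (0.05, 0.13) = 0.05
  (A4 AND (A4 AND A5)) OR ((A2 AND A5) AND A4) = max(a, b) on (0.05, 0.05) = 0.05
  → value = 0.0500
|0.0000 − 0.0500| = 0.050

0.050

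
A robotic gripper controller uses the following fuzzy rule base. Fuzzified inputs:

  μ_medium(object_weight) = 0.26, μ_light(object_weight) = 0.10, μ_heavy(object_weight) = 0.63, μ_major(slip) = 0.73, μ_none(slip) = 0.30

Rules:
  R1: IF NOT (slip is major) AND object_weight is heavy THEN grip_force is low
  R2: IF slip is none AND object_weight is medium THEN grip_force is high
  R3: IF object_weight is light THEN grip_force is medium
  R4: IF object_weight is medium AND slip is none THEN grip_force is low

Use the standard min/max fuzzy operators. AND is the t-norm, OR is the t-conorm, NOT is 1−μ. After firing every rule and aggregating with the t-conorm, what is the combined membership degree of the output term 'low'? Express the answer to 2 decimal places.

0.27

R1: ¬major=1−0.73=0.27, heavy=0.63; AND[min(a, b)] → w = 0.27
R2: none=0.30, medium=0.26; AND[min(a, b)] → w = 0.26
R3: light=0.10 → w = 0.10
R4: medium=0.26, none=0.30; AND[min(a, b)] → w = 0.26
Rules with consequent 'low': {R1, R4} → strengths 0.27, 0.26
Aggregate via t-conorm [max(a, b)]: 0.27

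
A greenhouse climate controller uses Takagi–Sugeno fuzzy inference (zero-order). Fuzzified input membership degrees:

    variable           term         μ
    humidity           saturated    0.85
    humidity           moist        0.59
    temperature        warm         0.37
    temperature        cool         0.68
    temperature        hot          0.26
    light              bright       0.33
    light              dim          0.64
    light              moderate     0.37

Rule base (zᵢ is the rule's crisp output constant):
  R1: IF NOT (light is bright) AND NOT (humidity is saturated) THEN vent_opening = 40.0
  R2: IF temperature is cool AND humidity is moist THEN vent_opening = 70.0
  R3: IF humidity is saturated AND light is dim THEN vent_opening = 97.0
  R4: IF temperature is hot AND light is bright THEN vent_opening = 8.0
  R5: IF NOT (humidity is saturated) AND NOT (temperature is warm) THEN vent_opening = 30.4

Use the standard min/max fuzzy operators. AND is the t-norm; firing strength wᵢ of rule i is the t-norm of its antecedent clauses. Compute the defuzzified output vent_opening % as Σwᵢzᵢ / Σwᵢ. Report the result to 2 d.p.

R1 (z=40.0): ¬bright=1−0.33=0.67, ¬saturated=1−0.85=0.15; AND[min(a, b)] → w = 0.15
R2 (z=70.0): cool=0.68, moist=0.59; AND[min(a, b)] → w = 0.59
R3 (z=97.0): saturated=0.85, dim=0.64; AND[min(a, b)] → w = 0.64
R4 (z=8.0): hot=0.26, bright=0.33; AND[min(a, b)] → w = 0.26
R5 (z=30.4): ¬saturated=1−0.85=0.15, ¬warm=1−0.37=0.63; AND[min(a, b)] → w = 0.15
Weighted average = (0.15·40.0 + 0.59·70.0 + 0.64·97.0 + 0.26·8.0 + 0.15·30.4) / (0.15 + 0.59 + 0.64 + 0.26 + 0.15)
  = 116.0200 / 1.7900 = 64.82

64.82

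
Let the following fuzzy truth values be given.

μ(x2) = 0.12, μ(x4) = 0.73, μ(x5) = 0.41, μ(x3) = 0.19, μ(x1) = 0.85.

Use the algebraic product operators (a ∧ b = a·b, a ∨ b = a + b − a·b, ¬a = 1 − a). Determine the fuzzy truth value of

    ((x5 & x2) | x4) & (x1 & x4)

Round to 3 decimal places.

x5 & x2 = a·b on (0.4100, 0.1200) = 0.0492
(x5 & x2) | x4 = a + b − a·b on (0.0492, 0.7300) = 0.7433
x1 & x4 = a·b on (0.8500, 0.7300) = 0.6205
((x5 & x2) | x4) & (x1 & x4) = a·b on (0.7433, 0.6205) = 0.4612

0.461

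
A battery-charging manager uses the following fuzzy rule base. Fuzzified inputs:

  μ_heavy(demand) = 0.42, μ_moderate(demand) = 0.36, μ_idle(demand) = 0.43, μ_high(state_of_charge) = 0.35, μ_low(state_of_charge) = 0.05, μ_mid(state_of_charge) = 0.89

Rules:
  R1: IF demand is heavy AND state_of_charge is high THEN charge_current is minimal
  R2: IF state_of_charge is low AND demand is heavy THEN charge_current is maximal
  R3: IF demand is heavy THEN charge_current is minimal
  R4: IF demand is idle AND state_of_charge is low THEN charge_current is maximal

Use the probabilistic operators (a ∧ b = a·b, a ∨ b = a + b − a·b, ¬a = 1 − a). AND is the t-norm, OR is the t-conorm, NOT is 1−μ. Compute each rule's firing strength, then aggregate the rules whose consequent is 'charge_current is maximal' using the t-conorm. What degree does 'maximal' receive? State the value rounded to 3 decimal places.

0.042

R1: heavy=0.42, high=0.35; AND[a·b] → w = 0.1470
R2: low=0.05, heavy=0.42; AND[a·b] → w = 0.0210
R3: heavy=0.42 → w = 0.4200
R4: idle=0.43, low=0.05; AND[a·b] → w = 0.0215
Rules with consequent 'maximal': {R2, R4} → strengths 0.0210, 0.0215
Aggregate via t-conorm [a + b − a·b]: 0.0420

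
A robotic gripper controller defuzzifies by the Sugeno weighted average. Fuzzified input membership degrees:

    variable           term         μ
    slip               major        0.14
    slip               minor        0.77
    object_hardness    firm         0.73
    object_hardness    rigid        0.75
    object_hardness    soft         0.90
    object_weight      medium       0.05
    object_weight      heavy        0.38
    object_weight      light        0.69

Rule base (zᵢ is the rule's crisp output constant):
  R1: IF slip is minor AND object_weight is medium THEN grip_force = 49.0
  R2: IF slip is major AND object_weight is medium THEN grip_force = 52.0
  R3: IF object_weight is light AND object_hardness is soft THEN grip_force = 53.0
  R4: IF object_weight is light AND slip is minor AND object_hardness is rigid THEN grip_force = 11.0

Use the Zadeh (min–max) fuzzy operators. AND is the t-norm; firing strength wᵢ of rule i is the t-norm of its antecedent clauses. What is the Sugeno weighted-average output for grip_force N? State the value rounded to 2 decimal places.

R1 (z=49.0): minor=0.77, medium=0.05; AND[min(a, b)] → w = 0.05
R2 (z=52.0): major=0.14, medium=0.05; AND[min(a, b)] → w = 0.05
R3 (z=53.0): light=0.69, soft=0.90; AND[min(a, b)] → w = 0.69
R4 (z=11.0): light=0.69, minor=0.77, rigid=0.75; AND[min(a, b)] → w = 0.69
Weighted average = (0.05·49.0 + 0.05·52.0 + 0.69·53.0 + 0.69·11.0) / (0.05 + 0.05 + 0.69 + 0.69)
  = 49.2100 / 1.4800 = 33.25

33.25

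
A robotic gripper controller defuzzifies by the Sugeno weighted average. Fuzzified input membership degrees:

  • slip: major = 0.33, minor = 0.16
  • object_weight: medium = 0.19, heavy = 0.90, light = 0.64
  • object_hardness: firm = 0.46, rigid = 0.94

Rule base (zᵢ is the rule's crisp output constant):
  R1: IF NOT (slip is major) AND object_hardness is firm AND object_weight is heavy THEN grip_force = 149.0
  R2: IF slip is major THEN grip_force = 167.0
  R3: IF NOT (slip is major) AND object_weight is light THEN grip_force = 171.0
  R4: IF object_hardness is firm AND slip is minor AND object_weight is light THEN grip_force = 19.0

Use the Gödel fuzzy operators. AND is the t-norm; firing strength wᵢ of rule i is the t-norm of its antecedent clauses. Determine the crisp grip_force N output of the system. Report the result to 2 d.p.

R1 (z=149.0): ¬major=1−0.33=0.67, firm=0.46, heavy=0.90; AND[min(a, b)] → w = 0.46
R2 (z=167.0): major=0.33 → w = 0.33
R3 (z=171.0): ¬major=1−0.33=0.67, light=0.64; AND[min(a, b)] → w = 0.64
R4 (z=19.0): firm=0.46, minor=0.16, light=0.64; AND[min(a, b)] → w = 0.16
Weighted average = (0.46·149.0 + 0.33·167.0 + 0.64·171.0 + 0.16·19.0) / (0.46 + 0.33 + 0.64 + 0.16)
  = 236.1300 / 1.5900 = 148.51

148.51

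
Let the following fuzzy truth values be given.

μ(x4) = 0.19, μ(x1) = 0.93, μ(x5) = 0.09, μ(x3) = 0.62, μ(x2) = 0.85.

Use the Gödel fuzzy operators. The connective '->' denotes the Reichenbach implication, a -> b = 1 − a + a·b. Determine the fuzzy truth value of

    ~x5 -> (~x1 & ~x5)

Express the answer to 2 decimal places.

~x5 = 1 − 0.09 = 0.91
~x1 = 1 − 0.93 = 0.07
~x5 = 1 − 0.09 = 0.91
~x1 & ~x5 = min(a, b) on (0.07, 0.91) = 0.07
~x5 -> (~x1 & ~x5)  [Reichenbach: 1 − a + a·b] with a=0.91, b=0.07 → 0.15

0.15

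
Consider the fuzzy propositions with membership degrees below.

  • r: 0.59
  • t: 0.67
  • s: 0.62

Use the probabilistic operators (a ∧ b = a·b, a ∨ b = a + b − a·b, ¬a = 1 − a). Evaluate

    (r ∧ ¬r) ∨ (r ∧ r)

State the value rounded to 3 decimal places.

0.506

¬r = 1 − 0.5900 = 0.4100
r ∧ ¬r = a·b on (0.5900, 0.4100) = 0.2419
r ∧ r = a·b on (0.5900, 0.5900) = 0.3481
(r ∧ ¬r) ∨ (r ∧ r) = a + b − a·b on (0.2419, 0.3481) = 0.5058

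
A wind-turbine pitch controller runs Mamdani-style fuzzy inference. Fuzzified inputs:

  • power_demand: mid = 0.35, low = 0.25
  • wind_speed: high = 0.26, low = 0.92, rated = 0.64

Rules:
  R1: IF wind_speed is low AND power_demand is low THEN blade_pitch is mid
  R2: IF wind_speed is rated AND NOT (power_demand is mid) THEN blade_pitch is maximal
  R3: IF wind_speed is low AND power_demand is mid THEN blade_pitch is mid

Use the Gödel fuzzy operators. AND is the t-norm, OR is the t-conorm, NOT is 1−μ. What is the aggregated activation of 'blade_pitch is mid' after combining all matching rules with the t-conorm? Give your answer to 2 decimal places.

0.35

R1: low=0.92, low=0.25; AND[min(a, b)] → w = 0.25
R2: rated=0.64, ¬mid=1−0.35=0.65; AND[min(a, b)] → w = 0.64
R3: low=0.92, mid=0.35; AND[min(a, b)] → w = 0.35
Rules with consequent 'mid': {R1, R3} → strengths 0.25, 0.35
Aggregate via t-conorm [max(a, b)]: 0.35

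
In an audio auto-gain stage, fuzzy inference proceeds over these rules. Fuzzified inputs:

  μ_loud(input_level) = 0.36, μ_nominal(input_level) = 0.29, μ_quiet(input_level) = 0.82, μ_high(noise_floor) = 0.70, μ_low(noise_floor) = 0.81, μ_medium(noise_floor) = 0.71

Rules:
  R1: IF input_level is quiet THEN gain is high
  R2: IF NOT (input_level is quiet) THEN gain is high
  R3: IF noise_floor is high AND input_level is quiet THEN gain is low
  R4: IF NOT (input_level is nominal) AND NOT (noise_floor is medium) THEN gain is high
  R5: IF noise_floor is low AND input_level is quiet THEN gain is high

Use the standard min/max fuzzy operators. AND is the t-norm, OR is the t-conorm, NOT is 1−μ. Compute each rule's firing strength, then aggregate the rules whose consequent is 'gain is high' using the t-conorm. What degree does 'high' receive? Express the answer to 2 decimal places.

0.82

R1: quiet=0.82 → w = 0.82
R2: ¬quiet=1−0.82=0.18 → w = 0.18
R3: high=0.70, quiet=0.82; AND[min(a, b)] → w = 0.70
R4: ¬nominal=1−0.29=0.71, ¬medium=1−0.71=0.29; AND[min(a, b)] → w = 0.29
R5: low=0.81, quiet=0.82; AND[min(a, b)] → w = 0.81
Rules with consequent 'high': {R1, R2, R4, R5} → strengths 0.82, 0.18, 0.29, 0.81
Aggregate via t-conorm [max(a, b)]: 0.82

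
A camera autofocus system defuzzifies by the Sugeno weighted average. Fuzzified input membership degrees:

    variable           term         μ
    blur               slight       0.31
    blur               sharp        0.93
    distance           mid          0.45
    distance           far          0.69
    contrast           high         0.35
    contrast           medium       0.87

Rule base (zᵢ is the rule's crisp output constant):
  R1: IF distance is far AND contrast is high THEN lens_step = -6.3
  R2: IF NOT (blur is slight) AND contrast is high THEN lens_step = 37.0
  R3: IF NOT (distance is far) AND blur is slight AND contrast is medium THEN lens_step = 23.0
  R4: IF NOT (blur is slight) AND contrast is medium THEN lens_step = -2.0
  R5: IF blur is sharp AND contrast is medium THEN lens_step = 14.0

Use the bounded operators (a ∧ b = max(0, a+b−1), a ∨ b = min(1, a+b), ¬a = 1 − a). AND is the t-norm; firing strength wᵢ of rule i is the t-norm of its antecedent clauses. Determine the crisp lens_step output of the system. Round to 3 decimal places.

7.853

R1 (z=-6.3): far=0.69, high=0.35; AND[max(0, a+b−1)] → w = 0.04
R2 (z=37.0): ¬slight=1−0.31=0.69, high=0.35; AND[max(0, a+b−1)] → w = 0.04
R3 (z=23.0): ¬far=1−0.69=0.31, slight=0.31, medium=0.87; AND[max(0, a+b−1)] → w = 0.00
R4 (z=-2.0): ¬slight=1−0.31=0.69, medium=0.87; AND[max(0, a+b−1)] → w = 0.56
R5 (z=14.0): sharp=0.93, medium=0.87; AND[max(0, a+b−1)] → w = 0.80
Weighted average = (0.04·-6.3 + 0.04·37.0 + 0.00·23.0 + 0.56·-2.0 + 0.80·14.0) / (0.04 + 0.04 + 0.00 + 0.56 + 0.80)
  = 11.3080 / 1.4400 = 7.853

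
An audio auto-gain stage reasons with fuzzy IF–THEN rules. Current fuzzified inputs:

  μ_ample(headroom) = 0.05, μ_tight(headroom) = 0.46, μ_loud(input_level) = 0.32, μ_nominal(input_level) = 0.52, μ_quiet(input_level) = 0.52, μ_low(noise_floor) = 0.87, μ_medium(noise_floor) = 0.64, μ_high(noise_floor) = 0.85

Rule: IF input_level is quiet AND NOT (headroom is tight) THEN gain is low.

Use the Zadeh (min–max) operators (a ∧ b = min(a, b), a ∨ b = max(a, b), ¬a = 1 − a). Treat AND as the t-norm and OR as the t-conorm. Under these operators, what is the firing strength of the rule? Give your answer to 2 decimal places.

firing strength: quiet=0.52, ¬tight=1−0.46=0.54; AND[min(a, b)] → w = 0.52

0.52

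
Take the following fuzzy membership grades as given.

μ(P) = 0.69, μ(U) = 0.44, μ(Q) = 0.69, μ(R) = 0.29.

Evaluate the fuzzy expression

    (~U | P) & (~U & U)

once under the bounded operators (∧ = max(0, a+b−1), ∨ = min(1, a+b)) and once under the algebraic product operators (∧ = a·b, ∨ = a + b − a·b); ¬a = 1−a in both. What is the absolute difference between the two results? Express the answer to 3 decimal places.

Under bounded:
  ~U = 1 − 0.44 = 0.56
  ~U | P = min(1, a+b) on (0.56, 0.69) = 1.00
  ~U = 1 − 0.44 = 0.56
  ~U & U = max(0, a+b−1) on (0.56, 0.44) = 0.00
  (~U | P) & (~U & U) = max(0, a+b−1) on (1.00, 0.00) = 0.00
  → value = 0.0000
Under algebraic product:
  ~U = 1 − 0.4400 = 0.5600
  ~U | P = a + b − a·b on (0.5600, 0.6900) = 0.8636
  ~U = 1 − 0.4400 = 0.5600
  ~U & U = a·b on (0.5600, 0.4400) = 0.2464
  (~U | P) & (~U & U) = a·b on (0.8636, 0.2464) = 0.2128
  → value = 0.2128
|0.0000 − 0.2128| = 0.213

0.213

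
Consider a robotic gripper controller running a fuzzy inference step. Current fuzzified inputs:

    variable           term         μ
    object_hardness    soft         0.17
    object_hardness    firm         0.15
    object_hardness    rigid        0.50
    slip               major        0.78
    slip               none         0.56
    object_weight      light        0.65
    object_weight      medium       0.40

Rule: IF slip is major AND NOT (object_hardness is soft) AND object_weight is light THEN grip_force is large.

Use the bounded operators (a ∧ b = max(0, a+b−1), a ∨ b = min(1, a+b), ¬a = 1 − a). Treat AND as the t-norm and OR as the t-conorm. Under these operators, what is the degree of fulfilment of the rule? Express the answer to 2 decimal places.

firing strength: major=0.78, ¬soft=1−0.17=0.83, light=0.65; AND[max(0, a+b−1)] → w = 0.26

0.26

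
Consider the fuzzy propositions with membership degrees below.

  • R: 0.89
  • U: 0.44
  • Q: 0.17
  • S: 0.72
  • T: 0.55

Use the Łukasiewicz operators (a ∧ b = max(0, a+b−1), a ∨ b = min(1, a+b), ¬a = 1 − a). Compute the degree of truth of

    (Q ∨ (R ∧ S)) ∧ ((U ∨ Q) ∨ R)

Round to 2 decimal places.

R ∧ S = max(0, a+b−1) on (0.89, 0.72) = 0.61
Q ∨ (R ∧ S) = min(1, a+b) on (0.17, 0.61) = 0.78
U ∨ Q = min(1, a+b) on (0.44, 0.17) = 0.61
(U ∨ Q) ∨ R = min(1, a+b) on (0.61, 0.89) = 1.00
(Q ∨ (R ∧ S)) ∧ ((U ∨ Q) ∨ R) = max(0, a+b−1) on (0.78, 1.00) = 0.78

0.78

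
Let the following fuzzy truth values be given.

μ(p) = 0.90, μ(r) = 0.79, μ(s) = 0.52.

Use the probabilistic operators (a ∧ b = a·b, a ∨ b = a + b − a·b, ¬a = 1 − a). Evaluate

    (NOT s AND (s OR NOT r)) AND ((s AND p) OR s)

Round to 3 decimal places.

0.222

NOT s = 1 − 0.5200 = 0.4800
NOT r = 1 − 0.7900 = 0.2100
s OR NOT r = a + b − a·b on (0.5200, 0.2100) = 0.6208
NOT s AND (s OR NOT r) = a·b on (0.4800, 0.6208) = 0.2980
s AND p = a·b on (0.5200, 0.9000) = 0.4680
(s AND p) OR s = a + b − a·b on (0.4680, 0.5200) = 0.7446
(NOT s AND (s OR NOT r)) AND ((s AND p) OR s) = a·b on (0.2980, 0.7446) = 0.2219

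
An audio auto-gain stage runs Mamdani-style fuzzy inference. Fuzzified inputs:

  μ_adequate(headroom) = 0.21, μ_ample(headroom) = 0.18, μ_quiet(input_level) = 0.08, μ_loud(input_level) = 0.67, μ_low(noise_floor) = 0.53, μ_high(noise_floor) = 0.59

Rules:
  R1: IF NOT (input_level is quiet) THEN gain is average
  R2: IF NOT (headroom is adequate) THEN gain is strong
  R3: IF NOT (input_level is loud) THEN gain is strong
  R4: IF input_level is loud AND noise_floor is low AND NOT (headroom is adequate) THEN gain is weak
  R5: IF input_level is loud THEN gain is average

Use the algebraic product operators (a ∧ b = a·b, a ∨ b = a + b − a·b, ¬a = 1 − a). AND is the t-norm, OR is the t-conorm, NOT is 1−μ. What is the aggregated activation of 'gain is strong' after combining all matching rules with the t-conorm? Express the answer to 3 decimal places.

0.859

R1: ¬quiet=1−0.08=0.92 → w = 0.9200
R2: ¬adequate=1−0.21=0.79 → w = 0.7900
R3: ¬loud=1−0.67=0.33 → w = 0.3300
R4: loud=0.67, low=0.53, ¬adequate=1−0.21=0.79; AND[a·b] → w = 0.2805
R5: loud=0.67 → w = 0.6700
Rules with consequent 'strong': {R2, R3} → strengths 0.7900, 0.3300
Aggregate via t-conorm [a + b − a·b]: 0.8593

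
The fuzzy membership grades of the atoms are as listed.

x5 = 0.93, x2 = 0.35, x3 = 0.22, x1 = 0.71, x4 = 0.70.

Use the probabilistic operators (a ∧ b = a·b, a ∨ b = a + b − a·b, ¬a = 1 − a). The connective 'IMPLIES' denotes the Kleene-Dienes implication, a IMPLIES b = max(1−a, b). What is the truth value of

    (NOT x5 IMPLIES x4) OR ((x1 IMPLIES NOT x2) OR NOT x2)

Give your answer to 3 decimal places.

0.991

NOT x5 = 1 − 0.9300 = 0.0700
NOT x5 IMPLIES x4  [Kleene-Dienes: max(1−a, b)] with a=0.0700, b=0.7000 → 0.9300
NOT x2 = 1 − 0.3500 = 0.6500
x1 IMPLIES NOT x2  [Kleene-Dienes: max(1−a, b)] with a=0.7100, b=0.6500 → 0.6500
NOT x2 = 1 − 0.3500 = 0.6500
(x1 IMPLIES NOT x2) OR NOT x2 = a + b − a·b on (0.6500, 0.6500) = 0.8775
(NOT x5 IMPLIES x4) OR ((x1 IMPLIES NOT x2) OR NOT x2) = a + b − a·b on (0.9300, 0.8775) = 0.9914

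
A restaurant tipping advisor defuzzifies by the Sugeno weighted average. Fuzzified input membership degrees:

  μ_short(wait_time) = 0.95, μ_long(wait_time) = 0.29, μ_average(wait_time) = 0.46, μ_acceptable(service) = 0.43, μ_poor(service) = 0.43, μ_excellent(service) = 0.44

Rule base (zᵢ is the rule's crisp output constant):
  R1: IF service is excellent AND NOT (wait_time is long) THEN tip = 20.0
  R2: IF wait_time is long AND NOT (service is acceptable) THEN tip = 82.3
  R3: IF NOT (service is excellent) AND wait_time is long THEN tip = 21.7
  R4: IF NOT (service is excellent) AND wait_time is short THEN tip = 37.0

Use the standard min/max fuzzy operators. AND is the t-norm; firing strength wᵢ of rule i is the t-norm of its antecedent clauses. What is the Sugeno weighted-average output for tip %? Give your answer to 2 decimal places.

R1 (z=20.0): excellent=0.44, ¬long=1−0.29=0.71; AND[min(a, b)] → w = 0.44
R2 (z=82.3): long=0.29, ¬acceptable=1−0.43=0.57; AND[min(a, b)] → w = 0.29
R3 (z=21.7): ¬excellent=1−0.44=0.56, long=0.29; AND[min(a, b)] → w = 0.29
R4 (z=37.0): ¬excellent=1−0.44=0.56, short=0.95; AND[min(a, b)] → w = 0.56
Weighted average = (0.44·20.0 + 0.29·82.3 + 0.29·21.7 + 0.56·37.0) / (0.44 + 0.29 + 0.29 + 0.56)
  = 59.6800 / 1.5800 = 37.77

37.77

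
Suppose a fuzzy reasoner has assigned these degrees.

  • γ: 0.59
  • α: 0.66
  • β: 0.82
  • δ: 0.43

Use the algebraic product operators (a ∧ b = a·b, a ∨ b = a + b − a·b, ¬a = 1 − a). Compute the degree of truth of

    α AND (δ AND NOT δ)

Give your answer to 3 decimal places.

0.162

NOT δ = 1 − 0.4300 = 0.5700
δ AND NOT δ = a·b on (0.4300, 0.5700) = 0.2451
α AND (δ AND NOT δ) = a·b on (0.6600, 0.2451) = 0.1618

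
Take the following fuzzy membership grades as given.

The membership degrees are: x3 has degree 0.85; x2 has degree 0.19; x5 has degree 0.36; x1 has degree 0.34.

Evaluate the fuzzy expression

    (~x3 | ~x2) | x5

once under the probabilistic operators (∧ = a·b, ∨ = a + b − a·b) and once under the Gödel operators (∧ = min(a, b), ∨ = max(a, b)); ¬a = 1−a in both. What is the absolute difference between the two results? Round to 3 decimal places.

0.087

Under probabilistic:
  ~x3 = 1 − 0.8500 = 0.1500
  ~x2 = 1 − 0.1900 = 0.8100
  ~x3 | ~x2 = a + b − a·b on (0.1500, 0.8100) = 0.8385
  (~x3 | ~x2) | x5 = a + b − a·b on (0.8385, 0.3600) = 0.8966
  → value = 0.8966
Under Gödel:
  ~x3 = 1 − 0.85 = 0.15
  ~x2 = 1 − 0.19 = 0.81
  ~x3 | ~x2 = max(a, b) on (0.15, 0.81) = 0.81
  (~x3 | ~x2) | x5 = max(a, b) on (0.81, 0.36) = 0.81
  → value = 0.8100
|0.8966 − 0.8100| = 0.087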